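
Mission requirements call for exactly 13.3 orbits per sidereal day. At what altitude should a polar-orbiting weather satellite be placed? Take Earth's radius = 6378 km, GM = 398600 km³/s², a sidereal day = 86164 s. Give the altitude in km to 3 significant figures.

Required period T = 86164 / 13.3 = 6478.5 s.
From T = 2π√(a³/μ): a = (μ T²/4π²)^(1/3) = (398600 × 6478.5² / 4π²)^(1/3) = 7511 km.
Altitude h = a − R = 7511 − 6378 = 1133 km.

1130 km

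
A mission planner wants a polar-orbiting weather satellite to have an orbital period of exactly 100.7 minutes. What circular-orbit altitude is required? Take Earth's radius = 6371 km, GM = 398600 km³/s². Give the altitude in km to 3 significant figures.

T = 100.7 min = 6042.0 s.
From T = 2π√(a³/μ): a = (μ T²/4π²)^(1/3) = (398600 × 6042.0² / 4π²)^(1/3) = 7170 km.
Altitude h = a − R = 7170 − 6371 = 799 km.

799 km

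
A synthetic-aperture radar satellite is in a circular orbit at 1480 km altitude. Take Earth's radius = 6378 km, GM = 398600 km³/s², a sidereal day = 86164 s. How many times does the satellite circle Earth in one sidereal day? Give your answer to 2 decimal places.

12.43

Semi-major axis a = 6378 + 1480 = 7858 km. Period T = 2π√(a³/μ) = 2π√(7858³/398600) = 6932.3 s = 115.54 min.
Orbits per sidereal day = 86164 / 6932.3 = 12.429.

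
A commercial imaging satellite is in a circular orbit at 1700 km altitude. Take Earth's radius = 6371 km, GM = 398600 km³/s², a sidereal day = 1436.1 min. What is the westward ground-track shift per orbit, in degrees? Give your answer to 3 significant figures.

Semi-major axis a = 6371 + 1700 = 8071 km. Period T = 2π√(a³/μ) = 2π√(8071³/398600) = 7216.1 s = 120.27 min.
During one orbit Earth rotates (7216.1 / 86166) × 360° = 30.15°.

30.1°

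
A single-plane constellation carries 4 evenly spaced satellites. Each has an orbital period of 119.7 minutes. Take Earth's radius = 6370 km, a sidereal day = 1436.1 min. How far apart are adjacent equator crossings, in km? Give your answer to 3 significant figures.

T = 119.7 min = 7182.0 s.
Single-satellite node shift = (7182.0/86166) × 360° = 30.01°.
With 4 satellites evenly phased, successive equator crossings are 30.01/4 = 7.502° apart.
That is 7.502 × 111.2 = 834 km at the equator.

834 km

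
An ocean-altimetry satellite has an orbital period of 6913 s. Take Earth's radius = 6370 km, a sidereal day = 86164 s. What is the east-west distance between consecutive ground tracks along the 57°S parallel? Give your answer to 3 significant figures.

1750 km

Node shift per orbit = (6913.0/86164) × 360° = 28.88°.
Equatorial spacing = 28.88 × 111.2 km/° = 3211 km.
At 57° latitude, spacing = 3211 × cos(57°) = 1749 km.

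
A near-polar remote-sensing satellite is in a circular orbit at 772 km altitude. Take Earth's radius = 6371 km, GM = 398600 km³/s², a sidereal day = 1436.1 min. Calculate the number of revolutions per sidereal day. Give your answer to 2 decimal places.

14.34

Semi-major axis a = 6371 + 772 = 7143 km. Period T = 2π√(a³/μ) = 2π√(7143³/398600) = 6008.0 s = 100.13 min.
Orbits per sidereal day = 86166 / 6008.0 = 14.342.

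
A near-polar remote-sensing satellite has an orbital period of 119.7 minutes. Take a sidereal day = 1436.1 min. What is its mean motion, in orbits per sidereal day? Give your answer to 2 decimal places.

T = 119.7 min = 7182.0 s.
Orbits per sidereal day = 86166 / 7182.0 = 11.997.

12.00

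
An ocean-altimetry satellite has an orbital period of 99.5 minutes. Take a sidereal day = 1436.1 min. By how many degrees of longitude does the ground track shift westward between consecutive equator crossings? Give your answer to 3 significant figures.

T = 99.5 min = 5970.0 s.
During one orbit Earth rotates (5970.0 / 86166) × 360° = 24.94°.

24.9°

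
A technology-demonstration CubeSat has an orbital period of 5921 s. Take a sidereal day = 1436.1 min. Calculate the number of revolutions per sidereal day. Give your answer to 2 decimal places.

Orbits per sidereal day = 86166 / 5921.0 = 14.553.

14.55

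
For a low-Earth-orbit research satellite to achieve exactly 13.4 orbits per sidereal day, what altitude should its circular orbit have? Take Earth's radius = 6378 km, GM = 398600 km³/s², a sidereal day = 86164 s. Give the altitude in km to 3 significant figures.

Required period T = 86164 / 13.4 = 6430.1 s.
From T = 2π√(a³/μ): a = (μ T²/4π²)^(1/3) = (398600 × 6430.1² / 4π²)^(1/3) = 7474 km.
Altitude h = a − R = 7474 − 6378 = 1096 km.

1100 km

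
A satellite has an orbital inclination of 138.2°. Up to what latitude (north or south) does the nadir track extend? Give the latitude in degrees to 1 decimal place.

Retrograde orbit: the ground track reaches ±(180° − i) = ±(180 − 138.2) = ±41.8°.

41.8°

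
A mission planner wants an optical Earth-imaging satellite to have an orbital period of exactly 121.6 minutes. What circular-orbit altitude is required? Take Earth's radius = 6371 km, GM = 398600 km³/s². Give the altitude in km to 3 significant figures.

T = 121.6 min = 7296.0 s.
From T = 2π√(a³/μ): a = (μ T²/4π²)^(1/3) = (398600 × 7296.0² / 4π²)^(1/3) = 8130 km.
Altitude h = a − R = 8130 − 6371 = 1759 km.

1760 km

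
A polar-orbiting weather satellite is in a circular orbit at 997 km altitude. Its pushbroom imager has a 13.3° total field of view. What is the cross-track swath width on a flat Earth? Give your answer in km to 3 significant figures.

232 km

Half-angle = 13.3°/2 = 6.65°.
Swath width ≈ 2h·tan(θ/2) = 2 × 997 × tan(6.65°) = 232.5 km.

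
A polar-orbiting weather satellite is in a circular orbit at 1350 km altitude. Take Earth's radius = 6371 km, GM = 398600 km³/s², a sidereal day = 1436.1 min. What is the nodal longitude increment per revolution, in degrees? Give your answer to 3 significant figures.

28.2°

Semi-major axis a = 6371 + 1350 = 7721 km. Period T = 2π√(a³/μ) = 2π√(7721³/398600) = 6751.8 s = 112.53 min.
During one orbit Earth rotates (6751.8 / 86166) × 360° = 28.21°.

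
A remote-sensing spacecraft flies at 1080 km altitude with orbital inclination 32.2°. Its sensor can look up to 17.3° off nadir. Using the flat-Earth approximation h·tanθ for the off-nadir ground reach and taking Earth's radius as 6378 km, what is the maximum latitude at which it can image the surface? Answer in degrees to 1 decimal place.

For a prograde orbit the ground track reaches latitude ±i = ±32.2°.
Sensor half-swath on the ground ≈ 1080·tan(17.3°) = 336 km = 3.02° of latitude.
Maximum observable latitude ≈ 32.2 + 3.02 = 35.2°.

35.2°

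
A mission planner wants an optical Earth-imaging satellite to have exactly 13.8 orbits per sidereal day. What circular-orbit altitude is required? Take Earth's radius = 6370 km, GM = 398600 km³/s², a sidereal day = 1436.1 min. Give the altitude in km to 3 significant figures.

959 km

Required period T = 86166 / 13.8 = 6243.9 s.
From T = 2π√(a³/μ): a = (μ T²/4π²)^(1/3) = (398600 × 6243.9² / 4π²)^(1/3) = 7329 km.
Altitude h = a − R = 7329 − 6370 = 959 km.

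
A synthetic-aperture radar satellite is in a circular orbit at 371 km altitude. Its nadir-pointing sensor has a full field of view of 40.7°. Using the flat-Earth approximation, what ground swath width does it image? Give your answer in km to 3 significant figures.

Half-angle = 40.7°/2 = 20.35°.
Swath width ≈ 2h·tan(θ/2) = 2 × 371 × tan(20.35°) = 275.2 km.

275 km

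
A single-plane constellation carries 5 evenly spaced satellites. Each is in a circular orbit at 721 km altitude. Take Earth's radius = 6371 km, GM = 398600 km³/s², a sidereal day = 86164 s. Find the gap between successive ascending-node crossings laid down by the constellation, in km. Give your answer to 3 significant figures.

Semi-major axis a = 6371 + 721 = 7092 km. Period T = 2π√(a³/μ) = 2π√(7092³/398600) = 5943.8 s = 99.06 min.
Single-satellite node shift = (5943.8/86164) × 360° = 24.83°.
With 5 satellites evenly phased, successive equator crossings are 24.83/5 = 4.967° apart.
That is 4.967 × 111.2 = 552 km at the equator.

552 km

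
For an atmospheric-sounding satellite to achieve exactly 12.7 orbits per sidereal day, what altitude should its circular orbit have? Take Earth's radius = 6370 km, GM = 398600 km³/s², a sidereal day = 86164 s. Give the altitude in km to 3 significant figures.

Required period T = 86164 / 12.7 = 6784.6 s.
From T = 2π√(a³/μ): a = (μ T²/4π²)^(1/3) = (398600 × 6784.6² / 4π²)^(1/3) = 7746 km.
Altitude h = a − R = 7746 − 6370 = 1376 km.

1380 km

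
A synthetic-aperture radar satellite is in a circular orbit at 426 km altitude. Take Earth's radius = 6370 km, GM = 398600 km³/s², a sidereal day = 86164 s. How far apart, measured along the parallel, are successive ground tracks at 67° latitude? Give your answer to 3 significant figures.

1010 km

Semi-major axis a = 6370 + 426 = 6796 km. Period T = 2π√(a³/μ) = 2π√(6796³/398600) = 5575.6 s = 92.93 min.
Node shift per orbit = (5575.6/86164) × 360° = 23.30°.
Equatorial spacing = 23.30 × 111.2 km/° = 2590 km.
At 67° latitude, spacing = 2590 × cos(67°) = 1012 km.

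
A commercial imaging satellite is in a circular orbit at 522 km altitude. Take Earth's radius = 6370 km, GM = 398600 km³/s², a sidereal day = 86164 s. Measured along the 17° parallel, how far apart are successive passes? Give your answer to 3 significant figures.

Semi-major axis a = 6370 + 522 = 6892 km. Period T = 2π√(a³/μ) = 2π√(6892³/398600) = 5694.2 s = 94.90 min.
Node shift per orbit = (5694.2/86164) × 360° = 23.79°.
Equatorial spacing = 23.79 × 111.2 km/° = 2645 km.
At 17° latitude, spacing = 2645 × cos(17°) = 2529 km.

2530 km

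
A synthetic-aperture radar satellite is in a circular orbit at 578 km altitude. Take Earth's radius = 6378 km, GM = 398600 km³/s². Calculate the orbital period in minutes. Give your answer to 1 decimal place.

96.2 min

Semi-major axis a = 6378 + 578 = 6956 km. Period T = 2π√(a³/μ) = 2π√(6956³/398600) = 5773.7 s = 96.23 min.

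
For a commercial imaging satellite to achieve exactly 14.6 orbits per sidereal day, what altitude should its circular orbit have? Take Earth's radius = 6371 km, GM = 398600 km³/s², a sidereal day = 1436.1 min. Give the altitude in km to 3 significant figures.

688 km

Required period T = 86166 / 14.6 = 5901.8 s.
From T = 2π√(a³/μ): a = (μ T²/4π²)^(1/3) = (398600 × 5901.8² / 4π²)^(1/3) = 7059 km.
Altitude h = a − R = 7059 − 6371 = 688 km.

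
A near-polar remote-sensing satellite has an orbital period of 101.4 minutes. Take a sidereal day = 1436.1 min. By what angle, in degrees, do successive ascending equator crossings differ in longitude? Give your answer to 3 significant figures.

25.4°

T = 101.4 min = 6084.0 s.
During one orbit Earth rotates (6084.0 / 86166) × 360° = 25.42°.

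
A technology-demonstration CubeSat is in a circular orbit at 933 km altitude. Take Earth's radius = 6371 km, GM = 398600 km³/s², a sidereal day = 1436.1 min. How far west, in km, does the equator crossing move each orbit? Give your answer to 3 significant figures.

2890 km

Semi-major axis a = 6371 + 933 = 7304 km. Period T = 2π√(a³/μ) = 2π√(7304³/398600) = 6212.3 s = 103.54 min.
During one orbit Earth rotates (6212.3 / 86166) × 360° = 25.95°.
At the equator that is 25.95° × (2π·6371/360) km/° = 25.95 × 111.2 = 2886 km.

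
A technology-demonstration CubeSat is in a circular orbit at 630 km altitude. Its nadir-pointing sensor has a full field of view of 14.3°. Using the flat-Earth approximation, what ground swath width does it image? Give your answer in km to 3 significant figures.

Half-angle = 14.3°/2 = 7.15°.
Swath width ≈ 2h·tan(θ/2) = 2 × 630 × tan(7.15°) = 158.1 km.

158 km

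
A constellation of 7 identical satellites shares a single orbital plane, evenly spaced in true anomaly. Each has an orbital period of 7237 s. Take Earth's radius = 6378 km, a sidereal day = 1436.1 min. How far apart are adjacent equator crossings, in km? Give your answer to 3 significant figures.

Single-satellite node shift = (7237.0/86166) × 360° = 30.24°.
With 7 satellites evenly phased, successive equator crossings are 30.24/7 = 4.319° apart.
That is 4.319 × 111.3 = 481 km at the equator.

481 km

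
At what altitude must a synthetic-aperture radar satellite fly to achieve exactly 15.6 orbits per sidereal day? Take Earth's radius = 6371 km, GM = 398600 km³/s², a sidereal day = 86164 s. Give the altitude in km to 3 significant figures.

382 km

Required period T = 86164 / 15.6 = 5523.3 s.
From T = 2π√(a³/μ): a = (μ T²/4π²)^(1/3) = (398600 × 5523.3² / 4π²)^(1/3) = 6753 km.
Altitude h = a − R = 6753 − 6371 = 382 km.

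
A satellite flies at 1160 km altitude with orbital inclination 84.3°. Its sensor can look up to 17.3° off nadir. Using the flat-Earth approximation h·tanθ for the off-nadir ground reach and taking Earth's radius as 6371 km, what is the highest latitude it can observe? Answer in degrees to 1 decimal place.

For a prograde orbit the ground track reaches latitude ±i = ±84.3°.
Sensor half-swath on the ground ≈ 1160·tan(17.3°) = 361 km = 3.25° of latitude.
Maximum observable latitude ≈ 84.3 + 3.25 = 87.5°.

87.5°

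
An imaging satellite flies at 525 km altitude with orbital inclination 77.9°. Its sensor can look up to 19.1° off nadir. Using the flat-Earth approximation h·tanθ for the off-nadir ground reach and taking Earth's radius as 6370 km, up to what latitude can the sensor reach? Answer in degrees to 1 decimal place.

79.5°

For a prograde orbit the ground track reaches latitude ±i = ±77.9°.
Sensor half-swath on the ground ≈ 525·tan(19.1°) = 182 km = 1.64° of latitude.
Maximum observable latitude ≈ 77.9 + 1.64 = 79.5°.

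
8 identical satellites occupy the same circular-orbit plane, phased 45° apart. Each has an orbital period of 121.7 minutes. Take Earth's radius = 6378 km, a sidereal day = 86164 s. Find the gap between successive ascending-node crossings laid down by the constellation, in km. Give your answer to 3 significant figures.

T = 121.7 min = 7302.0 s.
Single-satellite node shift = (7302.0/86164) × 360° = 30.51°.
With 8 satellites evenly phased, successive equator crossings are 30.51/8 = 3.814° apart.
That is 3.814 × 111.3 = 425 km at the equator.

425 km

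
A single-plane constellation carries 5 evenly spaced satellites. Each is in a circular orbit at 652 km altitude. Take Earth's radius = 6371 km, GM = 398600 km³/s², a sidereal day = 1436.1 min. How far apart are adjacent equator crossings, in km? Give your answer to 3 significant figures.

Semi-major axis a = 6371 + 652 = 7023 km. Period T = 2π√(a³/μ) = 2π√(7023³/398600) = 5857.3 s = 97.62 min.
Single-satellite node shift = (5857.3/86166) × 360° = 24.47°.
With 5 satellites evenly phased, successive equator crossings are 24.47/5 = 4.894° apart.
That is 4.894 × 111.2 = 544 km at the equator.

544 km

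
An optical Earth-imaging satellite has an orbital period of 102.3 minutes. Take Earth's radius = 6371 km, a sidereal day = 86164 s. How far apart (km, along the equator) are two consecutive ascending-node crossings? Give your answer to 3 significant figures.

2850 km

T = 102.3 min = 6138.0 s.
During one orbit Earth rotates (6138.0 / 86164) × 360° = 25.65°.
At the equator that is 25.65° × (2π·6371/360) km/° = 25.65 × 111.2 = 2852 km.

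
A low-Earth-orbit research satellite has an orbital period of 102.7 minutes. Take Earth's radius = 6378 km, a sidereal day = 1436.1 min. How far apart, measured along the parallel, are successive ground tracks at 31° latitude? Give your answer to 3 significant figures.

2460 km

T = 102.7 min = 6162.0 s.
Node shift per orbit = (6162.0/86166) × 360° = 25.74°.
Equatorial spacing = 25.74 × 111.3 km/° = 2866 km.
At 31° latitude, spacing = 2866 × cos(31°) = 2456 km.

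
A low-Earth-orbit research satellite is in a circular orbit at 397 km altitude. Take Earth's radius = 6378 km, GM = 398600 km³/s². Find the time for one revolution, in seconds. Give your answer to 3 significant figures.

5550 seconds

Semi-major axis a = 6378 + 397 = 6775 km. Period T = 2π√(a³/μ) = 2π√(6775³/398600) = 5549.8 s = 92.50 min.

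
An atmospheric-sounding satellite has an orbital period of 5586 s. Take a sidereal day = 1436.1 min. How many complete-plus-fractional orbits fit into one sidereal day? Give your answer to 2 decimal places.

15.43

Orbits per sidereal day = 86166 / 5586.0 = 15.425.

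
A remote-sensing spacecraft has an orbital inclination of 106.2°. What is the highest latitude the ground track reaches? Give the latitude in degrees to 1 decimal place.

73.8°

Retrograde orbit: the ground track reaches ±(180° − i) = ±(180 − 106.2) = ±73.8°.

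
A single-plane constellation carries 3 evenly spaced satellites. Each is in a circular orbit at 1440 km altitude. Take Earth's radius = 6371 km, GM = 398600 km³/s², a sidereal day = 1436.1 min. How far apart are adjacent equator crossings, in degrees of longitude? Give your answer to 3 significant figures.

9.57°

Semi-major axis a = 6371 + 1440 = 7811 km. Period T = 2π√(a³/μ) = 2π√(7811³/398600) = 6870.2 s = 114.50 min.
Single-satellite node shift = (6870.2/86166) × 360° = 28.70°.
With 3 satellites evenly phased, successive equator crossings are 28.70/3 = 9.568° apart.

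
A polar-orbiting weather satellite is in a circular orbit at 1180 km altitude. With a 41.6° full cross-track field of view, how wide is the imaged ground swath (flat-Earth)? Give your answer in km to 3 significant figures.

Half-angle = 41.6°/2 = 20.8°.
Swath width ≈ 2h·tan(θ/2) = 2 × 1180 × tan(20.8°) = 896.5 km.

896 km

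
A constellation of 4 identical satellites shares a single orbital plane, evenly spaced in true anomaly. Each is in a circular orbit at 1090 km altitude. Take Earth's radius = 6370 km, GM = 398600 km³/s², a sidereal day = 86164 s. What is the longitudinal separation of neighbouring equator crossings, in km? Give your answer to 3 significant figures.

745 km

Semi-major axis a = 6370 + 1090 = 7460 km. Period T = 2π√(a³/μ) = 2π√(7460³/398600) = 6412.4 s = 106.87 min.
Single-satellite node shift = (6412.4/86164) × 360° = 26.79°.
With 4 satellites evenly phased, successive equator crossings are 26.79/4 = 6.698° apart.
That is 6.698 × 111.2 = 745 km at the equator.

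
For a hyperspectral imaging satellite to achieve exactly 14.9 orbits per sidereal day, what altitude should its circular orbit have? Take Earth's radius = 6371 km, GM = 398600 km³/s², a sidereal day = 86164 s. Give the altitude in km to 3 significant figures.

Required period T = 86164 / 14.9 = 5782.8 s.
From T = 2π√(a³/μ): a = (μ T²/4π²)^(1/3) = (398600 × 5782.8² / 4π²)^(1/3) = 6963 km.
Altitude h = a − R = 6963 − 6371 = 592 km.

592 km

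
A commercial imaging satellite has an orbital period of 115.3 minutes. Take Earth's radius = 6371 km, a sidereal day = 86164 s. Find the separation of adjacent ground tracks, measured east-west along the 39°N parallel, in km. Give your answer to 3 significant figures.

2500 km

T = 115.3 min = 6918.0 s.
Node shift per orbit = (6918.0/86164) × 360° = 28.90°.
Equatorial spacing = 28.90 × 111.2 km/° = 3214 km.
At 39° latitude, spacing = 3214 × cos(39°) = 2498 km.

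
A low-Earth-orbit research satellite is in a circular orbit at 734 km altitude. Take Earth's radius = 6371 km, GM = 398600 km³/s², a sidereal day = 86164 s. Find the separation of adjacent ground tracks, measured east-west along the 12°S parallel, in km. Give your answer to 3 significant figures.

Semi-major axis a = 6371 + 734 = 7105 km. Period T = 2π√(a³/μ) = 2π√(7105³/398600) = 5960.2 s = 99.34 min.
Node shift per orbit = (5960.2/86164) × 360° = 24.90°.
Equatorial spacing = 24.90 × 111.2 km/° = 2769 km.
At 12° latitude, spacing = 2769 × cos(12°) = 2708 km.

2710 km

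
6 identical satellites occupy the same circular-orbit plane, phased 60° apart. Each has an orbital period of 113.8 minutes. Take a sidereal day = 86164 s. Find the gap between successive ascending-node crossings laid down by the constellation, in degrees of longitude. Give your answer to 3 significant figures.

4.75°

T = 113.8 min = 6828.0 s.
Single-satellite node shift = (6828.0/86164) × 360° = 28.53°.
With 6 satellites evenly phased, successive equator crossings are 28.53/6 = 4.755° apart.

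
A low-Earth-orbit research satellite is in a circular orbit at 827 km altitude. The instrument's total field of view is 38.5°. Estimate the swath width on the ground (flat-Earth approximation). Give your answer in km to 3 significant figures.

Half-angle = 38.5°/2 = 19.25°.
Swath width ≈ 2h·tan(θ/2) = 2 × 827 × tan(19.25°) = 577.6 km.

578 km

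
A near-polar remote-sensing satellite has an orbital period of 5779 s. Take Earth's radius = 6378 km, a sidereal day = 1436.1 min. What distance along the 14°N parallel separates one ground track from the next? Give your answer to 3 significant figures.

2610 km

Node shift per orbit = (5779.0/86166) × 360° = 24.14°.
Equatorial spacing = 24.14 × 111.3 km/° = 2688 km.
At 14° latitude, spacing = 2688 × cos(14°) = 2608 km.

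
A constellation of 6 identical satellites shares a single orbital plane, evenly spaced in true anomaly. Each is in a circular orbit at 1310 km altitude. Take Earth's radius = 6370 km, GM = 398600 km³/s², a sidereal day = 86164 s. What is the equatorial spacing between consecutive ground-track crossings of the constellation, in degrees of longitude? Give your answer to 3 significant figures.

4.66°

Semi-major axis a = 6370 + 1310 = 7680 km. Period T = 2π√(a³/μ) = 2π√(7680³/398600) = 6698.1 s = 111.64 min.
Single-satellite node shift = (6698.1/86164) × 360° = 27.99°.
With 6 satellites evenly phased, successive equator crossings are 27.99/6 = 4.664° apart.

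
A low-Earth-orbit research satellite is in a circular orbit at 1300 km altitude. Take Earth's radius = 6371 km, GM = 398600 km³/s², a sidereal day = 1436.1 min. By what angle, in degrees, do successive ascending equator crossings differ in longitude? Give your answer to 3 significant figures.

27.9°

Semi-major axis a = 6371 + 1300 = 7671 km. Period T = 2π√(a³/μ) = 2π√(7671³/398600) = 6686.4 s = 111.44 min.
During one orbit Earth rotates (6686.4 / 86166) × 360° = 27.94°.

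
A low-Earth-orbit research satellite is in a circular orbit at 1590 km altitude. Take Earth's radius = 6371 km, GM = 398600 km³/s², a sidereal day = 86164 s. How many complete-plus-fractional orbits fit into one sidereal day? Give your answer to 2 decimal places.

Semi-major axis a = 6371 + 1590 = 7961 km. Period T = 2π√(a³/μ) = 2π√(7961³/398600) = 7069.1 s = 117.82 min.
Orbits per sidereal day = 86164 / 7069.1 = 12.189.

12.19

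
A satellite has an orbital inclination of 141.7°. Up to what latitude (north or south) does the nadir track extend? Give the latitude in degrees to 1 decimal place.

38.3°

Retrograde orbit: the ground track reaches ±(180° − i) = ±(180 − 141.7) = ±38.3°.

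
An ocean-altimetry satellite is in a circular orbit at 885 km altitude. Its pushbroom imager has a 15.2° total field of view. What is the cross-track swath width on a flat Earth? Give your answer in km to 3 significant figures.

Half-angle = 15.2°/2 = 7.6°.
Swath width ≈ 2h·tan(θ/2) = 2 × 885 × tan(7.6°) = 236.2 km.

236 km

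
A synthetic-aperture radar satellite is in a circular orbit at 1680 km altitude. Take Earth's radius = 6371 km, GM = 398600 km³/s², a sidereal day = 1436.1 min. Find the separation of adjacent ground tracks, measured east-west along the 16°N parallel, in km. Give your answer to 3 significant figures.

Semi-major axis a = 6371 + 1680 = 8051 km. Period T = 2π√(a³/μ) = 2π√(8051³/398600) = 7189.3 s = 119.82 min.
Node shift per orbit = (7189.3/86166) × 360° = 30.04°.
Equatorial spacing = 30.04 × 111.2 km/° = 3340 km.
At 16° latitude, spacing = 3340 × cos(16°) = 3211 km.

3210 km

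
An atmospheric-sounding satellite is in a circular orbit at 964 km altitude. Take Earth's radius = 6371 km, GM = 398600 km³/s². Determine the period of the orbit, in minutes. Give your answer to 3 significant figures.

104 min

Semi-major axis a = 6371 + 964 = 7335 km. Period T = 2π√(a³/μ) = 2π√(7335³/398600) = 6251.9 s = 104.20 min.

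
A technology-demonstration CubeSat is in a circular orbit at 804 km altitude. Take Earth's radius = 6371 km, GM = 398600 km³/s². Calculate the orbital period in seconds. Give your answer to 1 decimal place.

Semi-major axis a = 6371 + 804 = 7175 km. Period T = 2π√(a³/μ) = 2π√(7175³/398600) = 6048.4 s = 100.81 min.

6048.4 seconds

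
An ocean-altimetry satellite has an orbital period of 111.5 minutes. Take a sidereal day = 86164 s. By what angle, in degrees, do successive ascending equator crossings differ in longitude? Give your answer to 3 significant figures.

T = 111.5 min = 6690.0 s.
During one orbit Earth rotates (6690.0 / 86164) × 360° = 27.95°.

28.0°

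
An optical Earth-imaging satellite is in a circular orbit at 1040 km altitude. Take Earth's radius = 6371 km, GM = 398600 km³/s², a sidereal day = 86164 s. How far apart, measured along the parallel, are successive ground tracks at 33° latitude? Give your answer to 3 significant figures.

Semi-major axis a = 6371 + 1040 = 7411 km. Period T = 2π√(a³/μ) = 2π√(7411³/398600) = 6349.3 s = 105.82 min.
Node shift per orbit = (6349.3/86164) × 360° = 26.53°.
Equatorial spacing = 26.53 × 111.2 km/° = 2950 km.
At 33° latitude, spacing = 2950 × cos(33°) = 2474 km.

2470 km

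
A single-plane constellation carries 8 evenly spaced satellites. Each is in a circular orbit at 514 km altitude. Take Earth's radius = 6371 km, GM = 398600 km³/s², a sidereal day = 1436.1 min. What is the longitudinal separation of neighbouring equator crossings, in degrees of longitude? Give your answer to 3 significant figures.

Semi-major axis a = 6371 + 514 = 6885 km. Period T = 2π√(a³/μ) = 2π√(6885³/398600) = 5685.5 s = 94.76 min.
Single-satellite node shift = (5685.5/86166) × 360° = 23.75°.
With 8 satellites evenly phased, successive equator crossings are 23.75/8 = 2.969° apart.

2.97°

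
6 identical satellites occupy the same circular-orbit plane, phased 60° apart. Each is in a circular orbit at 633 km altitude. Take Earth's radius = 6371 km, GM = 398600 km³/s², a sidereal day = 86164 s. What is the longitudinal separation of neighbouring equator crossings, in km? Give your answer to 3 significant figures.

452 km

Semi-major axis a = 6371 + 633 = 7004 km. Period T = 2π√(a³/μ) = 2π√(7004³/398600) = 5833.5 s = 97.23 min.
Single-satellite node shift = (5833.5/86164) × 360° = 24.37°.
With 6 satellites evenly phased, successive equator crossings are 24.37/6 = 4.062° apart.
That is 4.062 × 111.2 = 452 km at the equator.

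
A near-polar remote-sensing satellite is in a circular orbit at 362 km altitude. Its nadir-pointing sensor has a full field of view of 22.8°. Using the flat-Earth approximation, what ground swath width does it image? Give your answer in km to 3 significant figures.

Half-angle = 22.8°/2 = 11.4°.
Swath width ≈ 2h·tan(θ/2) = 2 × 362 × tan(11.4°) = 146.0 km.

146 km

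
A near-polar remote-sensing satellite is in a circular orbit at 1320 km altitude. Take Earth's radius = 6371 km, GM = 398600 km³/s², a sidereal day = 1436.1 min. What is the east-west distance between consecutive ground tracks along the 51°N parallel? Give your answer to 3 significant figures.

1960 km

Semi-major axis a = 6371 + 1320 = 7691 km. Period T = 2π√(a³/μ) = 2π√(7691³/398600) = 6712.5 s = 111.88 min.
Node shift per orbit = (6712.5/86166) × 360° = 28.04°.
Equatorial spacing = 28.04 × 111.2 km/° = 3118 km.
At 51° latitude, spacing = 3118 × cos(51°) = 1962 km.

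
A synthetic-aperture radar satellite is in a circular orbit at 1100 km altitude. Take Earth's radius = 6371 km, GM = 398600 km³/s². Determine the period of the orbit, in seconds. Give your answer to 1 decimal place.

6426.6 seconds

Semi-major axis a = 6371 + 1100 = 7471 km. Period T = 2π√(a³/μ) = 2π√(7471³/398600) = 6426.6 s = 107.11 min.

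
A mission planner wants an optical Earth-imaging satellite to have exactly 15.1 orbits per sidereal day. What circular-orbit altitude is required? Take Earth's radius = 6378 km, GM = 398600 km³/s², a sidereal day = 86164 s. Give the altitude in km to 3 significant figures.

Required period T = 86164 / 15.1 = 5706.2 s.
From T = 2π√(a³/μ): a = (μ T²/4π²)^(1/3) = (398600 × 5706.2² / 4π²)^(1/3) = 6902 km.
Altitude h = a − R = 6902 − 6378 = 524 km.

524 km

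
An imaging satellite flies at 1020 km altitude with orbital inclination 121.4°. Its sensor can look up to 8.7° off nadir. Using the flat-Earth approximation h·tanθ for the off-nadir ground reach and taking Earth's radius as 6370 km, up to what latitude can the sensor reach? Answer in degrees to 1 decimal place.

Retrograde orbit: the ground track reaches ±(180° − i) = ±(180 − 121.4) = ±58.6°.
Sensor half-swath on the ground ≈ 1020·tan(8.7°) = 156 km = 1.40° of latitude.
Maximum observable latitude ≈ 58.6 + 1.40 = 60.0°.

60.0°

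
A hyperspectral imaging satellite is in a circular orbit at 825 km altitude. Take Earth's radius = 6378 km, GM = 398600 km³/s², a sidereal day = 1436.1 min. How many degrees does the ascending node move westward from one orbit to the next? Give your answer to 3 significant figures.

25.4°

Semi-major axis a = 6378 + 825 = 7203 km. Period T = 2π√(a³/μ) = 2π√(7203³/398600) = 6083.9 s = 101.40 min.
During one orbit Earth rotates (6083.9 / 86166) × 360° = 25.42°.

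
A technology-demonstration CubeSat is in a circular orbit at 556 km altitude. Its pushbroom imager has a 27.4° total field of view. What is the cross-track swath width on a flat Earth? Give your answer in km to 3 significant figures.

271 km

Half-angle = 27.4°/2 = 13.7°.
Swath width ≈ 2h·tan(θ/2) = 2 × 556 × tan(13.7°) = 271.1 km.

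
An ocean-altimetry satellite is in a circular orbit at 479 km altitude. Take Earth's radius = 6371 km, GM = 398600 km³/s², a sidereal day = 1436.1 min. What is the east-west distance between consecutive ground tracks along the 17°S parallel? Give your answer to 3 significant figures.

2510 km

Semi-major axis a = 6371 + 479 = 6850 km. Period T = 2π√(a³/μ) = 2π√(6850³/398600) = 5642.2 s = 94.04 min.
Node shift per orbit = (5642.2/86166) × 360° = 23.57°.
Equatorial spacing = 23.57 × 111.2 km/° = 2621 km.
At 17° latitude, spacing = 2621 × cos(17°) = 2507 km.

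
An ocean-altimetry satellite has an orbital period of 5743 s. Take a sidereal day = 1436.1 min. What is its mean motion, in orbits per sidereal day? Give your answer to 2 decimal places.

15.00

Orbits per sidereal day = 86166 / 5743.0 = 15.004.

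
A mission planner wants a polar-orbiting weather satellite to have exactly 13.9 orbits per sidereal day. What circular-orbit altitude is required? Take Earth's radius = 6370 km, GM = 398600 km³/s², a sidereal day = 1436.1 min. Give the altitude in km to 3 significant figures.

Required period T = 86166 / 13.9 = 6199.0 s.
From T = 2π√(a³/μ): a = (μ T²/4π²)^(1/3) = (398600 × 6199.0² / 4π²)^(1/3) = 7294 km.
Altitude h = a − R = 7294 − 6370 = 924 km.

924 km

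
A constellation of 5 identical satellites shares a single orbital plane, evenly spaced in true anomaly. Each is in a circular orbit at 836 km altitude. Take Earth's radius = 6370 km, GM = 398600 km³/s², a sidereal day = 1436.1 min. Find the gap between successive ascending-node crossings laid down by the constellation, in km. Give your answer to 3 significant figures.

566 km

Semi-major axis a = 6370 + 836 = 7206 km. Period T = 2π√(a³/μ) = 2π√(7206³/398600) = 6087.7 s = 101.46 min.
Single-satellite node shift = (6087.7/86166) × 360° = 25.43°.
With 5 satellites evenly phased, successive equator crossings are 25.43/5 = 5.087° apart.
That is 5.087 × 111.2 = 566 km at the equator.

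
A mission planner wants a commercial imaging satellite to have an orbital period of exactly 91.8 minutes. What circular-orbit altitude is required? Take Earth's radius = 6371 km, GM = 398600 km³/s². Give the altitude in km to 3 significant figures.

370 km

T = 91.8 min = 5508.0 s.
From T = 2π√(a³/μ): a = (μ T²/4π²)^(1/3) = (398600 × 5508.0² / 4π²)^(1/3) = 6741 km.
Altitude h = a − R = 6741 − 6371 = 370 km.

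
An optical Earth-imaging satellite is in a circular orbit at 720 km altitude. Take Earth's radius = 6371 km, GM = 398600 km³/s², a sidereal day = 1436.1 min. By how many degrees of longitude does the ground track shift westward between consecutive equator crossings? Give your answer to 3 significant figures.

24.8°

Semi-major axis a = 6371 + 720 = 7091 km. Period T = 2π√(a³/μ) = 2π√(7091³/398600) = 5942.5 s = 99.04 min.
During one orbit Earth rotates (5942.5 / 86166) × 360° = 24.83°.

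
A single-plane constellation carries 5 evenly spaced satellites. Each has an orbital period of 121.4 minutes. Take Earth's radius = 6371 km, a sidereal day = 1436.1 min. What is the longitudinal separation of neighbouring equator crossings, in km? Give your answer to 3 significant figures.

677 km

T = 121.4 min = 7284.0 s.
Single-satellite node shift = (7284.0/86166) × 360° = 30.43°.
With 5 satellites evenly phased, successive equator crossings are 30.43/5 = 6.086° apart.
That is 6.086 × 111.2 = 677 km at the equator.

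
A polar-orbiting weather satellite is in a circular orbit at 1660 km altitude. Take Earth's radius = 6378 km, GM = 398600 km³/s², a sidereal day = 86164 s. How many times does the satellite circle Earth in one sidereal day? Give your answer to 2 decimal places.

12.01

Semi-major axis a = 6378 + 1660 = 8038 km. Period T = 2π√(a³/μ) = 2π√(8038³/398600) = 7171.9 s = 119.53 min.
Orbits per sidereal day = 86164 / 7171.9 = 12.014.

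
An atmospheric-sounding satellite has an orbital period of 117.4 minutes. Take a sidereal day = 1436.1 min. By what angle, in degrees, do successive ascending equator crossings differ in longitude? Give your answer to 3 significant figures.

T = 117.4 min = 7044.0 s.
During one orbit Earth rotates (7044.0 / 86166) × 360° = 29.43°.

29.4°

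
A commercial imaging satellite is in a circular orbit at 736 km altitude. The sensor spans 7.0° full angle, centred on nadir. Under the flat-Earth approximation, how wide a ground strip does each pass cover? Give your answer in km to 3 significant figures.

90.0 km

Half-angle = 7.0°/2 = 3.5°.
Swath width ≈ 2h·tan(θ/2) = 2 × 736 × tan(3.5°) = 90.0 km.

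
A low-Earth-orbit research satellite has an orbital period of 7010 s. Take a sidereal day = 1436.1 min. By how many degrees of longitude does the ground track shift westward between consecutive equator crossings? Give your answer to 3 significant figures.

During one orbit Earth rotates (7010.0 / 86166) × 360° = 29.29°.

29.3°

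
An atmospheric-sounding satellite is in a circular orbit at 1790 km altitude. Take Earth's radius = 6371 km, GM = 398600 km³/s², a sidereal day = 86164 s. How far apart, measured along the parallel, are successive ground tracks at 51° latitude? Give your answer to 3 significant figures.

Semi-major axis a = 6371 + 1790 = 8161 km. Period T = 2π√(a³/μ) = 2π√(8161³/398600) = 7337.1 s = 122.29 min.
Node shift per orbit = (7337.1/86164) × 360° = 30.66°.
Equatorial spacing = 30.66 × 111.2 km/° = 3409 km.
At 51° latitude, spacing = 3409 × cos(51°) = 2145 km.

2150 km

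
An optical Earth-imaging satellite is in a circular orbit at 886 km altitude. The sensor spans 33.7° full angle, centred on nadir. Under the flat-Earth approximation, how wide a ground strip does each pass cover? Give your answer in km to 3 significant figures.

Half-angle = 33.7°/2 = 16.85°.
Swath width ≈ 2h·tan(θ/2) = 2 × 886 × tan(16.85°) = 536.7 km.

537 km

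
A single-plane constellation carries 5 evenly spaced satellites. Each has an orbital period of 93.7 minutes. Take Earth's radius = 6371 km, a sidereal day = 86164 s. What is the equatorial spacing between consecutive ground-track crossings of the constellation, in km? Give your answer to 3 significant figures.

T = 93.7 min = 5622.0 s.
Single-satellite node shift = (5622.0/86164) × 360° = 23.49°.
With 5 satellites evenly phased, successive equator crossings are 23.49/5 = 4.698° apart.
That is 4.698 × 111.2 = 522 km at the equator.

522 km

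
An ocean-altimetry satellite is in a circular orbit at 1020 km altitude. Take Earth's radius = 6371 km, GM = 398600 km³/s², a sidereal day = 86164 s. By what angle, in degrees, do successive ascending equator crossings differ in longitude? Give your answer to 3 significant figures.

Semi-major axis a = 6371 + 1020 = 7391 km. Period T = 2π√(a³/μ) = 2π√(7391³/398600) = 6323.6 s = 105.39 min.
During one orbit Earth rotates (6323.6 / 86164) × 360° = 26.42°.

26.4°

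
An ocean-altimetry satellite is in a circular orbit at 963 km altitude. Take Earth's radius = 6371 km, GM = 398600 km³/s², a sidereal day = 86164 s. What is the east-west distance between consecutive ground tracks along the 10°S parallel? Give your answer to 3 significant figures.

Semi-major axis a = 6371 + 963 = 7334 km. Period T = 2π√(a³/μ) = 2π√(7334³/398600) = 6250.6 s = 104.18 min.
Node shift per orbit = (6250.6/86164) × 360° = 26.12°.
Equatorial spacing = 26.12 × 111.2 km/° = 2904 km.
At 10° latitude, spacing = 2904 × cos(10°) = 2860 km.

2860 km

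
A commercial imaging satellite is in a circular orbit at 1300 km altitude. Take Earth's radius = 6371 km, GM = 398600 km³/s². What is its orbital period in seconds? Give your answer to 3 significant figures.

6690 seconds

Semi-major axis a = 6371 + 1300 = 7671 km. Period T = 2π√(a³/μ) = 2π√(7671³/398600) = 6686.4 s = 111.44 min.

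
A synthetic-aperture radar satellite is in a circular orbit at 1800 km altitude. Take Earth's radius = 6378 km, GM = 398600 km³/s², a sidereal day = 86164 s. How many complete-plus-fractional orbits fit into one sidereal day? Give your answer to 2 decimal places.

11.71

Semi-major axis a = 6378 + 1800 = 8178 km. Period T = 2π√(a³/μ) = 2π√(8178³/398600) = 7360.1 s = 122.67 min.
Orbits per sidereal day = 86164 / 7360.1 = 11.707.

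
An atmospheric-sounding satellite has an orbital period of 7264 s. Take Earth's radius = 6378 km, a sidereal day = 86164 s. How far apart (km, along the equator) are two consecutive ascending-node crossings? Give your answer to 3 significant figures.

3380 km

During one orbit Earth rotates (7264.0 / 86164) × 360° = 30.35°.
At the equator that is 30.35° × (2π·6378/360) km/° = 30.35 × 111.3 = 3378 km.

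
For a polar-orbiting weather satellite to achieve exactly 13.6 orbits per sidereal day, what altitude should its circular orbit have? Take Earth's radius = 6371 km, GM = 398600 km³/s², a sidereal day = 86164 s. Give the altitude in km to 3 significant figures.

Required period T = 86164 / 13.6 = 6335.6 s.
From T = 2π√(a³/μ): a = (μ T²/4π²)^(1/3) = (398600 × 6335.6² / 4π²)^(1/3) = 7400 km.
Altitude h = a − R = 7400 − 6371 = 1029 km.

1030 km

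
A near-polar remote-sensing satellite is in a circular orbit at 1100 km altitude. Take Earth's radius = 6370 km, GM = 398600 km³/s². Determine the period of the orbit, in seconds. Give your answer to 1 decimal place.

6425.3 seconds

Semi-major axis a = 6370 + 1100 = 7470 km. Period T = 2π√(a³/μ) = 2π√(7470³/398600) = 6425.3 s = 107.09 min.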